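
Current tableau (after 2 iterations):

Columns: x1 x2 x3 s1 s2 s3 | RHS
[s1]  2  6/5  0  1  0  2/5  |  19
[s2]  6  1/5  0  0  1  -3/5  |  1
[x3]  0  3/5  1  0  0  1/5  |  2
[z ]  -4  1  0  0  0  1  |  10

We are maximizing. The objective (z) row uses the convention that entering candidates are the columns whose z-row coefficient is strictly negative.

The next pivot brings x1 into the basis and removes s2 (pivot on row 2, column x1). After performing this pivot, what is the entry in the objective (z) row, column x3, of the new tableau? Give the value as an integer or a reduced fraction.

0

Pivot element is row 2, column x1: 6.
Normalize row 2: new (row 2, x3) = 0/6 = 0.
z-row ← z-row − (-4)·(new row 2): 0 − (-4)·0 = 0.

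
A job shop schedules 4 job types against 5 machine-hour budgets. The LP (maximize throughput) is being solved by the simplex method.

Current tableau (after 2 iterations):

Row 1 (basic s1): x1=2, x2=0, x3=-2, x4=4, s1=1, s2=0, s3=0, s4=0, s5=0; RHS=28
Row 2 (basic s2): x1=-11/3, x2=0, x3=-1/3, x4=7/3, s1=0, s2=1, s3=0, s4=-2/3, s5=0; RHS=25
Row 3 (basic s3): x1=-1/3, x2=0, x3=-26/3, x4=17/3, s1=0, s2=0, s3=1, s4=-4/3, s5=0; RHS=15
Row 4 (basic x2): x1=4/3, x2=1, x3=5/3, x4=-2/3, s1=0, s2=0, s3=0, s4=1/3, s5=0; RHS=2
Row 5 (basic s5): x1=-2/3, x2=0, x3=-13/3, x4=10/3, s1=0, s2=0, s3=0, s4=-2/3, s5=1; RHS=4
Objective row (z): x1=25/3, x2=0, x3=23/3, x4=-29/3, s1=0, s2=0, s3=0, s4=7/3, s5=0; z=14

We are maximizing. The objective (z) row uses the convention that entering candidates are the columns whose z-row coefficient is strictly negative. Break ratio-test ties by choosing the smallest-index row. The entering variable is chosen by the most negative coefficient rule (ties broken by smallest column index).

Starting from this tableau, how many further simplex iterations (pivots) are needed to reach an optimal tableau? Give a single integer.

2

pivot: x4 in, s5 out → z = 128/5
pivot: x3 in, x2 out → z = 171/4
No improving column remains; optimal.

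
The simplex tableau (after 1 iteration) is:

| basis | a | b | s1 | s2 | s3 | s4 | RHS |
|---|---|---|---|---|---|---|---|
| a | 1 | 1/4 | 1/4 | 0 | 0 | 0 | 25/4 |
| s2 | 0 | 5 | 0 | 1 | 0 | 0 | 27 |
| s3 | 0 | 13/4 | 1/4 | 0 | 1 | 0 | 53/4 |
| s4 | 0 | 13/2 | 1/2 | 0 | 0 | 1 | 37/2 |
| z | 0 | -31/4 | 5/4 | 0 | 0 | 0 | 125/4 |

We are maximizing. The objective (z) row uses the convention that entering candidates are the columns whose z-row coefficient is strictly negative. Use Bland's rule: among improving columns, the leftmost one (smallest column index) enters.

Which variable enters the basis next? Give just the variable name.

Objective-row coefficients: a: 0, b: -31/4, s1: 5/4, s2: 0, s3: 0, s4: 0.
Improving columns: b. Bland's rule picks the smallest column index → b.

b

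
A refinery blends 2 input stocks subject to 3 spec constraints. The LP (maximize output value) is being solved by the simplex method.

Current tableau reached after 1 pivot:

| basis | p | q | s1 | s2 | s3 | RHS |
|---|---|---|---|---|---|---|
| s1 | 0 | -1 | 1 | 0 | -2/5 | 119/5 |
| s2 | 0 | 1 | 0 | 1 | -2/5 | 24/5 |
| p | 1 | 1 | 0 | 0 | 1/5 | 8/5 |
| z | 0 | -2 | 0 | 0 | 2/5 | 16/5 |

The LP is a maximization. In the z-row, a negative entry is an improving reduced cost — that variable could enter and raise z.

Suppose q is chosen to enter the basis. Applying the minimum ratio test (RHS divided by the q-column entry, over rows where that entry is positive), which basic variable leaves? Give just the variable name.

Ratios: row 1 (s1): entry -1 ≤ 0, skip; row 2 (s2): (24/5)/1 = 24/5; row 3 (p): (8/5)/1 = 8/5.
Minimum ratio 8/5 is in the p row, so p leaves.

p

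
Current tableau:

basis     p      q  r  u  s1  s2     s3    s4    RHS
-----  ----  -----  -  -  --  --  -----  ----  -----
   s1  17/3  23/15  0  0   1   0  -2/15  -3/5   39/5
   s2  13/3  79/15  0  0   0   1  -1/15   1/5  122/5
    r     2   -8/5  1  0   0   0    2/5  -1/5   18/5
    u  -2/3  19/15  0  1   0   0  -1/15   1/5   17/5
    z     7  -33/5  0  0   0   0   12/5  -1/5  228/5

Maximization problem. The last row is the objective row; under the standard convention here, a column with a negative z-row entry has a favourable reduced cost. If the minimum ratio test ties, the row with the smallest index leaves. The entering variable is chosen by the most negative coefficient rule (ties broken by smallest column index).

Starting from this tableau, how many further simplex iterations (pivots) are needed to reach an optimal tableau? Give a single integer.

1

pivot: q in, u out → z = 1203/19
No improving column remains; optimal.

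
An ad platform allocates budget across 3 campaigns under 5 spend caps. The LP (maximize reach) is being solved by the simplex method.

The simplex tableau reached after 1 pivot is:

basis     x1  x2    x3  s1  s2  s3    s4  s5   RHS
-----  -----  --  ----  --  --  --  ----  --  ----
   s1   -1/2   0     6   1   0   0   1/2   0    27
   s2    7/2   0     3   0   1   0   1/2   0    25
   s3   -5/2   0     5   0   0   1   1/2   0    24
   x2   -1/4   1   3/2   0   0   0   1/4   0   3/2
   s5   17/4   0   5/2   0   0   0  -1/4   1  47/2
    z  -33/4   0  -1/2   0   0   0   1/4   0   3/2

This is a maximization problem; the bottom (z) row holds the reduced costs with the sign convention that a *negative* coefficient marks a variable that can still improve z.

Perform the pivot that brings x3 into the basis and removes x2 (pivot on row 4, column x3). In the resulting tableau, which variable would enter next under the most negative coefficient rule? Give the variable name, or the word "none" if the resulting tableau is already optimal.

x1

Pivot element 3/2. New z-row = old z-row − (-1/2)·(row 4/(3/2)).
Updated z-row coefficients: x1: -25/3, x2: 1/3, x3: 0, s1: 0, s2: 0, s3: 0, s4: 1/3, s5: 0.
The most negative is -25/3 in column x1, so x1 would enter next.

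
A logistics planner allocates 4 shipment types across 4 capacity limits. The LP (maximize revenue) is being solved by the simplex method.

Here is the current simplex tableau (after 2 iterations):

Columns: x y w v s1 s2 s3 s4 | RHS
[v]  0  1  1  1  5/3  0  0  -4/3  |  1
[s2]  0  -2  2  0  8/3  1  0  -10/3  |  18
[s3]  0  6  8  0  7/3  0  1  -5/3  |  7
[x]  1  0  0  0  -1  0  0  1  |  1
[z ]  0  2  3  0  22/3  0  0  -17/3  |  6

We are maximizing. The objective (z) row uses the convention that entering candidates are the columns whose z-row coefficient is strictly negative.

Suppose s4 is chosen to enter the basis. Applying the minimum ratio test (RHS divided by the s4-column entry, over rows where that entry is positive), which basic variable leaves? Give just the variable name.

Ratios: row 1 (v): entry -4/3 ≤ 0, skip; row 2 (s2): entry -10/3 ≤ 0, skip; row 3 (s3): entry -5/3 ≤ 0, skip; row 4 (x): 1/1 = 1.
Minimum ratio 1 is in the x row, so x leaves.

x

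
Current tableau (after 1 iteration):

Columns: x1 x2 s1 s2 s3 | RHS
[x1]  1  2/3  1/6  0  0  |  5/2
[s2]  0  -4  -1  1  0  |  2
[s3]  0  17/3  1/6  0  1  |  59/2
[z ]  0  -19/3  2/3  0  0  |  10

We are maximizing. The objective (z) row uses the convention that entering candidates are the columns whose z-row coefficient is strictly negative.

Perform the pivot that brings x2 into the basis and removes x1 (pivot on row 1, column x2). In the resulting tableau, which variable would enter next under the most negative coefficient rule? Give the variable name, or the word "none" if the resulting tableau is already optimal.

Pivot element 2/3. New z-row = old z-row − (-19/3)·(row 1/(2/3)).
Updated z-row coefficients: x1: 19/2, x2: 0, s1: 9/4, s2: 0, s3: 0.
No coefficient is strictly negative; the tableau after this pivot is optimal.

none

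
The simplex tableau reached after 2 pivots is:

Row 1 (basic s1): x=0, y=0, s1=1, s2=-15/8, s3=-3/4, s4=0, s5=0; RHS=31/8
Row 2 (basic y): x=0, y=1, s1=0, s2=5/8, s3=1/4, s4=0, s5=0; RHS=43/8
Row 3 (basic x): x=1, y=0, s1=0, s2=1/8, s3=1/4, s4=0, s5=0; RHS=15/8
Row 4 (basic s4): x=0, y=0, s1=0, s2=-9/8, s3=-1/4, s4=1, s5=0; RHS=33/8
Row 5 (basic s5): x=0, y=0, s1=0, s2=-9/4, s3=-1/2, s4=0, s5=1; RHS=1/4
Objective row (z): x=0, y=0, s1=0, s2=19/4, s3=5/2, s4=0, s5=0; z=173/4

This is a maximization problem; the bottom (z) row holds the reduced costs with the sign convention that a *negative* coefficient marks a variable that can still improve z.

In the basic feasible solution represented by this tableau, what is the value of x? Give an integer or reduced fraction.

x is basic (row 3); its value is the RHS of that row: 15/8.

15/8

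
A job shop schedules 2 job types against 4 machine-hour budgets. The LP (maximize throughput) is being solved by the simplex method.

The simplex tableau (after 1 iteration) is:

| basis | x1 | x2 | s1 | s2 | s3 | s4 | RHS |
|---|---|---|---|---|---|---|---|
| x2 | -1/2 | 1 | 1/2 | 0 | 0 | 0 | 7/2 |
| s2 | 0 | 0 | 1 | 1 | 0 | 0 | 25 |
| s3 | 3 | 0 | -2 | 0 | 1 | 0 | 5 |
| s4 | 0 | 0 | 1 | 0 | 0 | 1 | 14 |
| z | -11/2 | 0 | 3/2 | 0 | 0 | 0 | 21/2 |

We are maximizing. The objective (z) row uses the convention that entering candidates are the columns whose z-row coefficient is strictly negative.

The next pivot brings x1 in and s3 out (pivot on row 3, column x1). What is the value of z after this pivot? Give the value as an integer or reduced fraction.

Minimum ratio for x1: 5/3 = 5/3.
z changes by −(z-row coeff of x1)·ratio = −(-11/2)·(5/3) = 55/6.
New z = 21/2 + (55/6) = 59/3.

59/3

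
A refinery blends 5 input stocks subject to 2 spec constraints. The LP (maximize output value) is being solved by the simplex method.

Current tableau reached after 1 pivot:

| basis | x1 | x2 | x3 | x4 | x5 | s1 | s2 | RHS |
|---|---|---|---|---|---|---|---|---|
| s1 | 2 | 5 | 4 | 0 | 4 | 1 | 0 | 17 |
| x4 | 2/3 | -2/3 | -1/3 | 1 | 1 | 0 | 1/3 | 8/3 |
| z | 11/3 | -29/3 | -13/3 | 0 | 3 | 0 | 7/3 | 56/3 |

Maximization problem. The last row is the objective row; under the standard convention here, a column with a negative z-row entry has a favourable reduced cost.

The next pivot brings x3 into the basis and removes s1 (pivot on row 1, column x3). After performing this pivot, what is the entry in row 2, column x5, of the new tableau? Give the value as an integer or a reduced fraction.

4/3

Pivot element is row 1, column x3: 4.
Normalize row 1: new (row 1, x5) = 4/4 = 1.
row 2 ← row 2 − (-1/3)·(new row 1): 1 − (-1/3)·1 = 4/3.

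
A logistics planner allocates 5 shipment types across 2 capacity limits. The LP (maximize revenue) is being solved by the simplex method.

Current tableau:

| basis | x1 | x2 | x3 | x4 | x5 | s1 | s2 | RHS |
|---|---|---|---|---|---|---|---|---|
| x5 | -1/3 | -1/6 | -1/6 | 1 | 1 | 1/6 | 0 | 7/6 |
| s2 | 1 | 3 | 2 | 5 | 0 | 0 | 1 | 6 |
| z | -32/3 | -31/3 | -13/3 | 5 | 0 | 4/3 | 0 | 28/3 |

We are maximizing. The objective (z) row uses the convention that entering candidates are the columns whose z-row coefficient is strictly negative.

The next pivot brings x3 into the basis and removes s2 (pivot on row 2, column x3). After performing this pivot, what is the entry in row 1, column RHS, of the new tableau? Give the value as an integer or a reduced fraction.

Pivot element is row 2, column x3: 2.
Normalize row 2: new (row 2, RHS) = 6/2 = 3.
row 1 ← row 1 − (-1/6)·(new row 2): 7/6 − (-1/6)·3 = 5/3.

5/3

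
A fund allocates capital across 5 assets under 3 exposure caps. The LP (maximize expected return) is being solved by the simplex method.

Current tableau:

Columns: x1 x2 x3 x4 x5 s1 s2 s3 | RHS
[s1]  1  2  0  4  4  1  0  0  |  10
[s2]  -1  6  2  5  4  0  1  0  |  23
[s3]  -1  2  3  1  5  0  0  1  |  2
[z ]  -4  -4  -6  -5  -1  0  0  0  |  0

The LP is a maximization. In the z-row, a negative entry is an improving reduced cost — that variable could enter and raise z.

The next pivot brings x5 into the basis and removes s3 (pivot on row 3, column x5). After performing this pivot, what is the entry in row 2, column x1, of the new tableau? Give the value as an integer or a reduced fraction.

-1/5

Pivot element is row 3, column x5: 5.
Normalize row 3: new (row 3, x1) = (-1)/5 = -1/5.
row 2 ← row 2 − 4·(new row 3): -1 − 4·(-1/5) = -1/5.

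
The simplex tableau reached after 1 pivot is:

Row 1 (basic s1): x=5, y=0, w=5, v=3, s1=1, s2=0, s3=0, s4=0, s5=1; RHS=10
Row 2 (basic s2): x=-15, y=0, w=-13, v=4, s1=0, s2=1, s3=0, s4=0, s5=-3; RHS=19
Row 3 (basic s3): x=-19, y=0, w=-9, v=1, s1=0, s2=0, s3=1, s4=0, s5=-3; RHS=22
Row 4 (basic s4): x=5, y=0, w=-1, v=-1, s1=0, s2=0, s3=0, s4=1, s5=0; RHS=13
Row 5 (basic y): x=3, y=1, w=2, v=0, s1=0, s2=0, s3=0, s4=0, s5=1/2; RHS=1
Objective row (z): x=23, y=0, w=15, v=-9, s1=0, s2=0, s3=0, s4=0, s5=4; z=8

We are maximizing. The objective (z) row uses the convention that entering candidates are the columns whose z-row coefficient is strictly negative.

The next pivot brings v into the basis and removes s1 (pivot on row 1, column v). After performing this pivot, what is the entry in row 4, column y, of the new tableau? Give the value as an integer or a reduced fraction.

Pivot element is row 1, column v: 3.
Normalize row 1: new (row 1, y) = 0/3 = 0.
row 4 ← row 4 − (-1)·(new row 1): 0 − (-1)·0 = 0.

0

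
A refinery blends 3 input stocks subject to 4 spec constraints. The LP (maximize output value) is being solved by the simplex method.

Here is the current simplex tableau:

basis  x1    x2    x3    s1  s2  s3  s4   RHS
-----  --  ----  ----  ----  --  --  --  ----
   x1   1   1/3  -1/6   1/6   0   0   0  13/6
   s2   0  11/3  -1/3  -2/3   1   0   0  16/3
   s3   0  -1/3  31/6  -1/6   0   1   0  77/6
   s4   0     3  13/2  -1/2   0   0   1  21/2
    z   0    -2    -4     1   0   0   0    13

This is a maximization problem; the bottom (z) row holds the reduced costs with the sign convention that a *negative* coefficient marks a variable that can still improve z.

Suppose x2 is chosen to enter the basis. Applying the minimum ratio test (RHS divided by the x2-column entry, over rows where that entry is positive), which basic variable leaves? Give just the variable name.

Ratios: row 1 (x1): (13/6)/(1/3) = 13/2; row 2 (s2): (16/3)/(11/3) = 16/11; row 3 (s3): entry -1/3 ≤ 0, skip; row 4 (s4): (21/2)/3 = 7/2.
Minimum ratio 16/11 is in the s2 row, so s2 leaves.

s2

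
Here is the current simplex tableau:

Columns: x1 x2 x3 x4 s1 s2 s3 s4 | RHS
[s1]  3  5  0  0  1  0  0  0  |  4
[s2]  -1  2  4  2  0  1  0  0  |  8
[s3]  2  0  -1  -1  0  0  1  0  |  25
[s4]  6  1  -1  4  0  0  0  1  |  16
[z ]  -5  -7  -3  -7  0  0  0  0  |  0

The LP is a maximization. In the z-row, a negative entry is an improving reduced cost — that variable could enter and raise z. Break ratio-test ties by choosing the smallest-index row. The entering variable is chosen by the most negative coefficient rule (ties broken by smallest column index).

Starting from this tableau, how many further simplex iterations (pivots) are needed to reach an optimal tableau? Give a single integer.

3

pivot: x2 in, s1 out → z = 28/5
pivot: x4 in, s2 out → z = 28
pivot: x1 in, s4 out → z = 1474/49
No improving column remains; optimal.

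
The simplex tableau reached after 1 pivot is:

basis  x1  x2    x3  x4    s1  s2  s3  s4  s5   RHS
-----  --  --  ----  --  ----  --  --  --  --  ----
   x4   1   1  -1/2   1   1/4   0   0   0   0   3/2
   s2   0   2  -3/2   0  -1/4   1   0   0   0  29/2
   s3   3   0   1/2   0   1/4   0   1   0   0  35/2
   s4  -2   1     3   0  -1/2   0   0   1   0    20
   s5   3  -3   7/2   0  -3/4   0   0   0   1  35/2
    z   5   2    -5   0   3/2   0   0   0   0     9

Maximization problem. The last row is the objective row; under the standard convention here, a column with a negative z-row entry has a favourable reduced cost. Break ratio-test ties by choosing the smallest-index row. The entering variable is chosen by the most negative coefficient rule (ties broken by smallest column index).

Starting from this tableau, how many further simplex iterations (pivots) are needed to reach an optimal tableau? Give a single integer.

pivot: x3 in, s5 out → z = 34
pivot: x2 in, s4 out → z = 186/5
No improving column remains; optimal.

2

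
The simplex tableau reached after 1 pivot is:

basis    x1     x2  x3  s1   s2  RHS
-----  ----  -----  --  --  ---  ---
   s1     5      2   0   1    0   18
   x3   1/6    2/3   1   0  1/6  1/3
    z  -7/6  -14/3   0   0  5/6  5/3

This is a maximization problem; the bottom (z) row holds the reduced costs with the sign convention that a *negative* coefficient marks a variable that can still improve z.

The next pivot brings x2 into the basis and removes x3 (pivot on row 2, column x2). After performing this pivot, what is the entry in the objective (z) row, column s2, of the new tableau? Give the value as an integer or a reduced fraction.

2

Pivot element is row 2, column x2: 2/3.
Normalize row 2: new (row 2, s2) = (1/6)/(2/3) = 1/4.
z-row ← z-row − (-14/3)·(new row 2): 5/6 − (-14/3)·(1/4) = 2.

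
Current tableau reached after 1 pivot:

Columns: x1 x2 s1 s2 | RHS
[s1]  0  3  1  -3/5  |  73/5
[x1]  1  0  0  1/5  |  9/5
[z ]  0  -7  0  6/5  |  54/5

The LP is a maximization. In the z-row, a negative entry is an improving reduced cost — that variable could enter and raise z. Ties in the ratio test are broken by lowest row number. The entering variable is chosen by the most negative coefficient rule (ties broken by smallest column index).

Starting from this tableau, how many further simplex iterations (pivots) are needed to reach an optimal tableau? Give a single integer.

pivot: x2 in, s1 out → z = 673/15
pivot: s2 in, x1 out → z = 140/3
No improving column remains; optimal.

2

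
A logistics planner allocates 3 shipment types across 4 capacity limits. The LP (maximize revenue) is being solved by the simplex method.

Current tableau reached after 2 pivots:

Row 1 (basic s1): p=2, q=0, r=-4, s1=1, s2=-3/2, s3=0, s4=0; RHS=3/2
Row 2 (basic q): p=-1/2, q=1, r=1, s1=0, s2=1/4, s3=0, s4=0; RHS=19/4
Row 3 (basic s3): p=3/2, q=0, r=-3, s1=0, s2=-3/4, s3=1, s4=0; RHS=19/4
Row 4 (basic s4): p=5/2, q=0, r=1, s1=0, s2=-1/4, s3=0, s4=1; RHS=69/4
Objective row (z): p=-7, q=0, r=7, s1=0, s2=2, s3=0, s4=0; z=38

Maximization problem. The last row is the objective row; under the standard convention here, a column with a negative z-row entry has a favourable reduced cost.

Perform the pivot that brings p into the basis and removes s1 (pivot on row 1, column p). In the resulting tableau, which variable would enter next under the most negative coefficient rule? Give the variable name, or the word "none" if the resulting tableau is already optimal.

Pivot element 2. New z-row = old z-row − (-7)·(row 1/2).
Updated z-row coefficients: p: 0, q: 0, r: -7, s1: 7/2, s2: -13/4, s3: 0, s4: 0.
The most negative is -7 in column r, so r would enter next.

r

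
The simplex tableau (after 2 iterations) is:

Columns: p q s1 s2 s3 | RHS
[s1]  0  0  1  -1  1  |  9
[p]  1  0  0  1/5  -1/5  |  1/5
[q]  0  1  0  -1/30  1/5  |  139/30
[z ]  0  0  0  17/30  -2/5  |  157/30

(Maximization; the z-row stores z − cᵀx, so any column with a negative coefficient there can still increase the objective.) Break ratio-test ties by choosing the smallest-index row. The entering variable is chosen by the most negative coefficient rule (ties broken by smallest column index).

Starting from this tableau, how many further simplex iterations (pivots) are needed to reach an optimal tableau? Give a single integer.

pivot: s3 in, s1 out → z = 53/6
No improving column remains; optimal.

1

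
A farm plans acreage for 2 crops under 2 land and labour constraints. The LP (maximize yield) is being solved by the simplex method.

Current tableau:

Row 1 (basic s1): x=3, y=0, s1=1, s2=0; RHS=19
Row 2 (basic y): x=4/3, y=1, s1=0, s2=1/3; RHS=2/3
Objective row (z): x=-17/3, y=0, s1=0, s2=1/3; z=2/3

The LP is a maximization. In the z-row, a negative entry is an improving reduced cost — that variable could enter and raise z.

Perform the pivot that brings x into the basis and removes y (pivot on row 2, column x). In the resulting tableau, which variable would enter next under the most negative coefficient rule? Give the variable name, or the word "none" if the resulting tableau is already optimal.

none

Pivot element 4/3. New z-row = old z-row − (-17/3)·(row 2/(4/3)).
Updated z-row coefficients: x: 0, y: 17/4, s1: 0, s2: 7/4.
No coefficient is strictly negative; the tableau after this pivot is optimal.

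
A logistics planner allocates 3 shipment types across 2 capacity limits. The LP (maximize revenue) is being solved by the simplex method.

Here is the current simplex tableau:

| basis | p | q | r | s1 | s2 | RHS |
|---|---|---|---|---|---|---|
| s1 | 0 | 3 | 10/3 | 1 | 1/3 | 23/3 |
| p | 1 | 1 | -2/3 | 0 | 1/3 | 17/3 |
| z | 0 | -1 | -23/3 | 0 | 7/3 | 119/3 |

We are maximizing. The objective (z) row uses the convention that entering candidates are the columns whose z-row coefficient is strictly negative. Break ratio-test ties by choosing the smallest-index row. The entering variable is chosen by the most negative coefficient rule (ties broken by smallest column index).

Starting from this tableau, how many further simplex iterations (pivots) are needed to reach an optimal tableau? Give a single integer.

pivot: r in, s1 out → z = 573/10
No improving column remains; optimal.

1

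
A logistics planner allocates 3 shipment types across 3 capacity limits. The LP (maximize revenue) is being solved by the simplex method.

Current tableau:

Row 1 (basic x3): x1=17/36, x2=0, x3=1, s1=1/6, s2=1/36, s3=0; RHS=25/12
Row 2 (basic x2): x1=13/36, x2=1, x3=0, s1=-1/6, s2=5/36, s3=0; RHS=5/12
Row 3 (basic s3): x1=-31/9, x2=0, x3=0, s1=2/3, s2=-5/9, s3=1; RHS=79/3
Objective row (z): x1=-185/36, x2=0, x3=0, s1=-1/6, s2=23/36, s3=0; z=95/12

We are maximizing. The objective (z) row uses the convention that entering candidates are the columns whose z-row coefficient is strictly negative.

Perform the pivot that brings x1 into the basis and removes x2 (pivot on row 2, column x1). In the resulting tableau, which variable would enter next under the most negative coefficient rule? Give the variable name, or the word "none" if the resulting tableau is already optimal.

s1

Pivot element 13/36. New z-row = old z-row − (-185/36)·(row 2/(13/36)).
Updated z-row coefficients: x1: 0, x2: 185/13, x3: 0, s1: -33/13, s2: 34/13, s3: 0.
The most negative is -33/13 in column s1, so s1 would enter next.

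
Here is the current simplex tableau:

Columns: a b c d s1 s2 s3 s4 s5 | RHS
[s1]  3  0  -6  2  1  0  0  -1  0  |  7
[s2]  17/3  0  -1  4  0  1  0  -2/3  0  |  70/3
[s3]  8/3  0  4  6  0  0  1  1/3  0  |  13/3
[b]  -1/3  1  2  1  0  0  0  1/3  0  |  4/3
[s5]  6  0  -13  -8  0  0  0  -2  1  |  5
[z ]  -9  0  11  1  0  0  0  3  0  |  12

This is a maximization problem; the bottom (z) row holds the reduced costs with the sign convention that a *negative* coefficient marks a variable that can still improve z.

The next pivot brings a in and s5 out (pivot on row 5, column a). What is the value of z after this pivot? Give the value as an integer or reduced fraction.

39/2

Minimum ratio for a: 5/6 = 5/6.
z changes by −(z-row coeff of a)·ratio = −(-9)·(5/6) = 15/2.
New z = 12 + (15/2) = 39/2.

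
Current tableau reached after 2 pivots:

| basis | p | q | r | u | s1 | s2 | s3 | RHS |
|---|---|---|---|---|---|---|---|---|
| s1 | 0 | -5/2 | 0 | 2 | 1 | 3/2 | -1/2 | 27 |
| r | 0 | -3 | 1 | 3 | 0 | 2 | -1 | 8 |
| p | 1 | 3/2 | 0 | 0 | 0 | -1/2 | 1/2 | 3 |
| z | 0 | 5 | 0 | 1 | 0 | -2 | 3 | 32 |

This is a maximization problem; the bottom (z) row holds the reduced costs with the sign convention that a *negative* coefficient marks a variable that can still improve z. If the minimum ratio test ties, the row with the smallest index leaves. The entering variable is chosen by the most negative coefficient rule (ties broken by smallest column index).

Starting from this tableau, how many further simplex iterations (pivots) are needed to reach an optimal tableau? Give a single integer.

pivot: s2 in, r out → z = 40
No improving column remains; optimal.

1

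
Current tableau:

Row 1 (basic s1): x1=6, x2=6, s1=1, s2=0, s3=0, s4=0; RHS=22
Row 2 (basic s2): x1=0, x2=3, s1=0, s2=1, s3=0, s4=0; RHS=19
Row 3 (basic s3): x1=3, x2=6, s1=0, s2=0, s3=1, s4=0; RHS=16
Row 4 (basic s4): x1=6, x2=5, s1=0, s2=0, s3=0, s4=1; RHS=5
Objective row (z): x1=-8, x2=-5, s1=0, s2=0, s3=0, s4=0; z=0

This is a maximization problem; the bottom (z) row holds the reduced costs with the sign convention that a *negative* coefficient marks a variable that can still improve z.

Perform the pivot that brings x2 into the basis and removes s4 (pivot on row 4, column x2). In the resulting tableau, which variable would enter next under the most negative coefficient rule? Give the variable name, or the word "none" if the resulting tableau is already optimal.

Pivot element 5. New z-row = old z-row − (-5)·(row 4/5).
Updated z-row coefficients: x1: -2, x2: 0, s1: 0, s2: 0, s3: 0, s4: 1.
The most negative is -2 in column x1, so x1 would enter next.

x1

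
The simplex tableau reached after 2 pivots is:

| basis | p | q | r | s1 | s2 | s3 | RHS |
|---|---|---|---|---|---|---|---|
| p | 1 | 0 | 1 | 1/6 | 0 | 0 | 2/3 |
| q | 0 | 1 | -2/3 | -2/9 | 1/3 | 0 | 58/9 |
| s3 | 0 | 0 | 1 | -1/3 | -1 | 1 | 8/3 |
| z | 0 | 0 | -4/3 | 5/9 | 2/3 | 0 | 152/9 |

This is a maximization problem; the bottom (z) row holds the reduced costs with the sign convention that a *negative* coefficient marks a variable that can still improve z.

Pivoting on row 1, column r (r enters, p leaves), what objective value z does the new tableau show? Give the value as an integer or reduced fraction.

160/9

Minimum ratio for r: (2/3)/1 = 2/3.
z changes by −(z-row coeff of r)·ratio = −(-4/3)·(2/3) = 8/9.
New z = 152/9 + (8/9) = 160/9.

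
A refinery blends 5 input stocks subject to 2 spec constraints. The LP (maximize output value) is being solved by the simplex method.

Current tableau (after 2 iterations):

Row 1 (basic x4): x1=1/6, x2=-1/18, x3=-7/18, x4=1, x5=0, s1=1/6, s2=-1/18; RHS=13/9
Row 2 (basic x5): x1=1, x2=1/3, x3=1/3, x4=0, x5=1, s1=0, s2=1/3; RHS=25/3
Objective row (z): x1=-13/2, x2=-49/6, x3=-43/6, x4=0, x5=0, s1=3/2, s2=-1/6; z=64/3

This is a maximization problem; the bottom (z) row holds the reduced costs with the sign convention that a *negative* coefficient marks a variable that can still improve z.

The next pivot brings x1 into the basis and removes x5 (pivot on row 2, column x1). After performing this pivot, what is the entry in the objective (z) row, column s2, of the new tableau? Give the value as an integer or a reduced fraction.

2

Pivot element is row 2, column x1: 1.
Normalize row 2: new (row 2, s2) = (1/3)/1 = 1/3.
z-row ← z-row − (-13/2)·(new row 2): -1/6 − (-13/2)·(1/3) = 2.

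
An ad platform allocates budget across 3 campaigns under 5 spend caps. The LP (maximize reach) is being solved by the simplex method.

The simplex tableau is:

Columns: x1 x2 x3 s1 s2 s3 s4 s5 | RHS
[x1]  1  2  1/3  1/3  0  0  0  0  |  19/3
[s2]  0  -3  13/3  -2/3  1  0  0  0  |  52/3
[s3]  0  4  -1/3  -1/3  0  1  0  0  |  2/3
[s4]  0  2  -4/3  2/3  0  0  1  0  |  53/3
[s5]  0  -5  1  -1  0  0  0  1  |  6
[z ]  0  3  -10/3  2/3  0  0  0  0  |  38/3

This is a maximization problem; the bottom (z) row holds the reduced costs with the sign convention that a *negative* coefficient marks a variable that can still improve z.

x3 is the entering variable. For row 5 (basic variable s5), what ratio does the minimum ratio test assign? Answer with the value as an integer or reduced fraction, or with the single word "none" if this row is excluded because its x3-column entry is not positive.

6

Ratio = RHS / (x3 entry) = 6 / 1 = 6.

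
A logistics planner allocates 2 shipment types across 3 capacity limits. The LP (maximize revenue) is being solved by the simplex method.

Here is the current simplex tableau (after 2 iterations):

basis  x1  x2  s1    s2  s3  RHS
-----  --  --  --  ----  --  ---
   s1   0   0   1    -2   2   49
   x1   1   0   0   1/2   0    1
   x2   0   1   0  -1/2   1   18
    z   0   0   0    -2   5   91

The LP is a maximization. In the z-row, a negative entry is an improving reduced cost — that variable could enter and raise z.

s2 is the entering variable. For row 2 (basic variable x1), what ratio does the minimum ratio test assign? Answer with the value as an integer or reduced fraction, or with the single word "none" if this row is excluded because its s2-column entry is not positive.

Ratio = RHS / (s2 entry) = 1 / (1/2) = 2.

2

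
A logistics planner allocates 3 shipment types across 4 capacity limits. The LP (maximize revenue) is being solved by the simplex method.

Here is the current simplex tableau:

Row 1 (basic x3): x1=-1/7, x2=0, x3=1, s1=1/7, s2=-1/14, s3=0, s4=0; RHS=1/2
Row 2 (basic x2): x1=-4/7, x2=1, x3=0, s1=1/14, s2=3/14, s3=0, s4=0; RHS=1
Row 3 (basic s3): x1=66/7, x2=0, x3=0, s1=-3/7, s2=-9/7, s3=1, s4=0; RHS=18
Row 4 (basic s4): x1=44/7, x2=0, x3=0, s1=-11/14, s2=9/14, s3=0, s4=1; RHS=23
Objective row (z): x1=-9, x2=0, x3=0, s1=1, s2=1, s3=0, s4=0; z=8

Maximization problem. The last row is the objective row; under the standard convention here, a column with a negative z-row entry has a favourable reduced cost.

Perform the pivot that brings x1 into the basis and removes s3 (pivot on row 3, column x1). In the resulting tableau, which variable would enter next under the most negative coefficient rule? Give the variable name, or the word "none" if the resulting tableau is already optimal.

s2

Pivot element 66/7. New z-row = old z-row − (-9)·(row 3/(66/7)).
Updated z-row coefficients: x1: 0, x2: 0, x3: 0, s1: 13/22, s2: -5/22, s3: 21/22, s4: 0.
The most negative is -5/22 in column s2, so s2 would enter next.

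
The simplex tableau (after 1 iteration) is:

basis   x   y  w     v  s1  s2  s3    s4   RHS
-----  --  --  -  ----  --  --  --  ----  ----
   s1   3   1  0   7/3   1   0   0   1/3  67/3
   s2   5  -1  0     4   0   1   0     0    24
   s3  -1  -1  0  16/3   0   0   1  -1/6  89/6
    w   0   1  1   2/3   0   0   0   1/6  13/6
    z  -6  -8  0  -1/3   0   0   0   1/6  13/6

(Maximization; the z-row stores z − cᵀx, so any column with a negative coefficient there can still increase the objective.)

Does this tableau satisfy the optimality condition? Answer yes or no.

no

Column x has objective-row coefficient -6, which is negative; an improving pivot exists, so not yet optimal.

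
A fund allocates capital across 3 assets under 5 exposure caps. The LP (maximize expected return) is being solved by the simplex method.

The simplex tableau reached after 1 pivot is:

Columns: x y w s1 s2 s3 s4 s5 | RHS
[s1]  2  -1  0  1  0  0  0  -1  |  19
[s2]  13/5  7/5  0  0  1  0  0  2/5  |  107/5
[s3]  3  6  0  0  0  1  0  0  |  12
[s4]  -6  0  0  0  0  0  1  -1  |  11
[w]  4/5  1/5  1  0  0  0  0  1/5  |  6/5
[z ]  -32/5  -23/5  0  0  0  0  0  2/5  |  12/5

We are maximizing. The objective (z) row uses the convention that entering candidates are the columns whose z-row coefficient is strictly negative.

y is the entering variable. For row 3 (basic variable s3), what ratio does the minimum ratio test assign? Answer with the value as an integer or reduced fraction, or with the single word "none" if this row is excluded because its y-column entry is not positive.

2

Ratio = RHS / (y entry) = 12 / 6 = 2.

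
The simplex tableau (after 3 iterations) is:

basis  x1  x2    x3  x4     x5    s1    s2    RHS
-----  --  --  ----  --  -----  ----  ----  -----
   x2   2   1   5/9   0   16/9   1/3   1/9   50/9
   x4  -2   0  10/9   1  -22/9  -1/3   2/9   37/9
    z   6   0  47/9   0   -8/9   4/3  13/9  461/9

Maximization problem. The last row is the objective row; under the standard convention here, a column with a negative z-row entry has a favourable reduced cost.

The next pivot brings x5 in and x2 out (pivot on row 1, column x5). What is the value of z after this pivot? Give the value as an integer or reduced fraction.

Minimum ratio for x5: (50/9)/(16/9) = 25/8.
z changes by −(z-row coeff of x5)·ratio = −(-8/9)·(25/8) = 25/9.
New z = 461/9 + (25/9) = 54.

54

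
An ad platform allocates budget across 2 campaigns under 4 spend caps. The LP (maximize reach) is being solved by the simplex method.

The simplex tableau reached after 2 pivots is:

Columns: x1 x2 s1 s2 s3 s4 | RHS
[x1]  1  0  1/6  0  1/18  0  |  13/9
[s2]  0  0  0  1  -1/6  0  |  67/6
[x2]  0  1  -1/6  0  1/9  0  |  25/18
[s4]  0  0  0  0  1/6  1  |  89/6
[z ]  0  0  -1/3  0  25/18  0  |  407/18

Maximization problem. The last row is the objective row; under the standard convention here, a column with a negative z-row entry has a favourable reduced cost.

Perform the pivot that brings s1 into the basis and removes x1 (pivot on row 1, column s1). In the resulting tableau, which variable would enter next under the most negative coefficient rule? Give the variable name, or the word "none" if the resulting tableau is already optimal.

Pivot element 1/6. New z-row = old z-row − (-1/3)·(row 1/(1/6)).
Updated z-row coefficients: x1: 2, x2: 0, s1: 0, s2: 0, s3: 3/2, s4: 0.
No coefficient is strictly negative; the tableau after this pivot is optimal.

none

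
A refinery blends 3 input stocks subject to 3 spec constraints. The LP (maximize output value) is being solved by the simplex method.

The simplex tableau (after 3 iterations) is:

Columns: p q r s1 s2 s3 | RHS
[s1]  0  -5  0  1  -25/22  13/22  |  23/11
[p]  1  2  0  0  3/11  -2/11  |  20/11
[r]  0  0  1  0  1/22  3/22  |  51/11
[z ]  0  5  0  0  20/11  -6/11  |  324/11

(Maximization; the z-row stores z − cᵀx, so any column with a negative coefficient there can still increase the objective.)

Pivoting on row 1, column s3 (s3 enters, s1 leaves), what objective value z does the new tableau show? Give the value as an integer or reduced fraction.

Minimum ratio for s3: (23/11)/(13/22) = 46/13.
z changes by −(z-row coeff of s3)·ratio = −(-6/11)·(46/13) = 276/143.
New z = 324/11 + (276/143) = 408/13.

408/13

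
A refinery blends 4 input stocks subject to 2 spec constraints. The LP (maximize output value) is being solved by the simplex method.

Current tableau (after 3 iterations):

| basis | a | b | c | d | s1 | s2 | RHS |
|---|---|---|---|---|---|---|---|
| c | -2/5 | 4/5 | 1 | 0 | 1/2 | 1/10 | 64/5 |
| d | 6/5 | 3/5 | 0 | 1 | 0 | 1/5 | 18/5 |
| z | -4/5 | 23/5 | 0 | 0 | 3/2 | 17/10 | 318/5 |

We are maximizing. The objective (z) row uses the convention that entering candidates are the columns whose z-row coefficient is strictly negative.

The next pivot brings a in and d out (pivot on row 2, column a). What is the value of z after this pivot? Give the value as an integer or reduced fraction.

Minimum ratio for a: (18/5)/(6/5) = 3.
z changes by −(z-row coeff of a)·ratio = −(-4/5)·3 = 12/5.
New z = 318/5 + (12/5) = 66.

66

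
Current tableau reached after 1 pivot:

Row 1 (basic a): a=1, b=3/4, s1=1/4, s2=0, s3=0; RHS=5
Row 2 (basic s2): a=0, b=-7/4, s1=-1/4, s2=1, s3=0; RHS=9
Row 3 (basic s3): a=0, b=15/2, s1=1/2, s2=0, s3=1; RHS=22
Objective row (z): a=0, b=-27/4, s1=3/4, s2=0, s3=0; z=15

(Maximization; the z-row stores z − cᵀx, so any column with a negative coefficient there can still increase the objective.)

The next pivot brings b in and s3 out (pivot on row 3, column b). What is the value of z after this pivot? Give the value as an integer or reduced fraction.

174/5

Minimum ratio for b: 22/(15/2) = 44/15.
z changes by −(z-row coeff of b)·ratio = −(-27/4)·(44/15) = 99/5.
New z = 15 + (99/5) = 174/5.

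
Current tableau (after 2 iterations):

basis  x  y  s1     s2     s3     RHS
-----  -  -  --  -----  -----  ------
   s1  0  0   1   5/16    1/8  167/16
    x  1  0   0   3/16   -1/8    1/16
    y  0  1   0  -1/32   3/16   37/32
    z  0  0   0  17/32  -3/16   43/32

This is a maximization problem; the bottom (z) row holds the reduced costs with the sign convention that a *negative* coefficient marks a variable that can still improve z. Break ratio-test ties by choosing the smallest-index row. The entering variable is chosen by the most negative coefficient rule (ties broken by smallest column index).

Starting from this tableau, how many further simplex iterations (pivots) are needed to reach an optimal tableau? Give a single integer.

pivot: s3 in, y out → z = 5/2
No improving column remains; optimal.

1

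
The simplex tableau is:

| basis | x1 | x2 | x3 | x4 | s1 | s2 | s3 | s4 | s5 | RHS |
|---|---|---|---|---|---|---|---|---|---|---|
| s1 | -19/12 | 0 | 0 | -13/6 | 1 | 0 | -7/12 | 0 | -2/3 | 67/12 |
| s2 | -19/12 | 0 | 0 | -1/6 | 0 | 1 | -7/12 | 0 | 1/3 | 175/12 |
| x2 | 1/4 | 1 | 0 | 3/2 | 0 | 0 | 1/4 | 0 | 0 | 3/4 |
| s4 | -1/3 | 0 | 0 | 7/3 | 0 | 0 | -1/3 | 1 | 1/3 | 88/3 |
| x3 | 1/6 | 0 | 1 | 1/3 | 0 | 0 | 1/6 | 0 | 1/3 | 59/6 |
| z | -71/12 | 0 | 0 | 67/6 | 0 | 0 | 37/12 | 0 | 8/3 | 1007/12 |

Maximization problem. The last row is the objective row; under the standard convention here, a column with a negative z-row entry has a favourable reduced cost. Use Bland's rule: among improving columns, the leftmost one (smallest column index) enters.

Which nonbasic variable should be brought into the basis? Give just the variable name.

x1

Objective-row coefficients: x1: -71/12, x2: 0, x3: 0, x4: 67/6, s1: 0, s2: 0, s3: 37/12, s4: 0, s5: 8/3.
Improving columns: x1. Bland's rule picks the smallest column index → x1.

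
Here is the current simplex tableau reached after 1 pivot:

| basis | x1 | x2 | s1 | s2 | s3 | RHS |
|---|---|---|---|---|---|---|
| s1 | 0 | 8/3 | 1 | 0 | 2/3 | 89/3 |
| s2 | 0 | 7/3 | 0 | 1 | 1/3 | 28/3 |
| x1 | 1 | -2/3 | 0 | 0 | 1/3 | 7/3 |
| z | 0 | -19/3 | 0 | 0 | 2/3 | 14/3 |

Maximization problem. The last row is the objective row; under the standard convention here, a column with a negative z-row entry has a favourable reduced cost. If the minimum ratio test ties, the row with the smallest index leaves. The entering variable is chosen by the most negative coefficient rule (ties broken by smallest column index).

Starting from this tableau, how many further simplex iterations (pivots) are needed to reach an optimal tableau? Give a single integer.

1

pivot: x2 in, s2 out → z = 30
No improving column remains; optimal.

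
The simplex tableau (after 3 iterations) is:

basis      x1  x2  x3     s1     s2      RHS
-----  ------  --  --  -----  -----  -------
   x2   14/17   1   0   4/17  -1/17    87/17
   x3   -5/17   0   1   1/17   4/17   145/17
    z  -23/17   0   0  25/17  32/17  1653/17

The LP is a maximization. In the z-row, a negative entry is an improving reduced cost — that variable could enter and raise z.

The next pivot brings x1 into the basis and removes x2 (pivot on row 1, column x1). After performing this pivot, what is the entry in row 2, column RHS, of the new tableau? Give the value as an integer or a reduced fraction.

145/14

Pivot element is row 1, column x1: 14/17.
Normalize row 1: new (row 1, RHS) = (87/17)/(14/17) = 87/14.
row 2 ← row 2 − (-5/17)·(new row 1): 145/17 − (-5/17)·(87/14) = 145/14.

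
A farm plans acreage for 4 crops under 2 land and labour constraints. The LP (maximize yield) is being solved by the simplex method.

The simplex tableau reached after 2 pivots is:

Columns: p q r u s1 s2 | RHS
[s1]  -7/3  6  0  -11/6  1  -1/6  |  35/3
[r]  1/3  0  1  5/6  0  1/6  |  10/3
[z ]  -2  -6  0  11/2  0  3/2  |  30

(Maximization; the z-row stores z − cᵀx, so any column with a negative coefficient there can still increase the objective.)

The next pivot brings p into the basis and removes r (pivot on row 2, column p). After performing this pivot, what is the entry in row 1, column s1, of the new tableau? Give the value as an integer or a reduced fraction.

1

Pivot element is row 2, column p: 1/3.
Normalize row 2: new (row 2, s1) = 0/(1/3) = 0.
row 1 ← row 1 − (-7/3)·(new row 2): 1 − (-7/3)·0 = 1.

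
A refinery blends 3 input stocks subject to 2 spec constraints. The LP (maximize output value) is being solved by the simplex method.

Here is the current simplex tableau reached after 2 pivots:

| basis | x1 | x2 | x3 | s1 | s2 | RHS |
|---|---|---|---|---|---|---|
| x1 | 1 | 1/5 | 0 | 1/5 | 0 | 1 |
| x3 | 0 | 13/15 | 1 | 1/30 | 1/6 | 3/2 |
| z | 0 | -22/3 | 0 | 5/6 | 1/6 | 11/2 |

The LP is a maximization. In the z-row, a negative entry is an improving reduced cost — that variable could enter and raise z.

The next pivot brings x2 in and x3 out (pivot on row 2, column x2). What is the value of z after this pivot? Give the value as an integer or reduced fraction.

473/26

Minimum ratio for x2: (3/2)/(13/15) = 45/26.
z changes by −(z-row coeff of x2)·ratio = −(-22/3)·(45/26) = 165/13.
New z = 11/2 + (165/13) = 473/26.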